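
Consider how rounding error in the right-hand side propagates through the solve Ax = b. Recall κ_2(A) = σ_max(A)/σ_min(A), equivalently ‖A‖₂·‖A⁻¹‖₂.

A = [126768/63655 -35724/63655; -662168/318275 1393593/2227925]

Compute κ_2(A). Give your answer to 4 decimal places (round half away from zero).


form AᵀA = [999072064/120450625 -2039605464/843154375; -2039605464/843154375 4168194489/5902080625] with trace 84996361/9443329 and determinant 57600/9443329
eigenvalues of AᵀA: λ = (tr ± √(tr²−4·det))/2 = 9, 6400/9443329
so κ_2 = √(9 / (6400/9443329)) = 115.2375

115.2375


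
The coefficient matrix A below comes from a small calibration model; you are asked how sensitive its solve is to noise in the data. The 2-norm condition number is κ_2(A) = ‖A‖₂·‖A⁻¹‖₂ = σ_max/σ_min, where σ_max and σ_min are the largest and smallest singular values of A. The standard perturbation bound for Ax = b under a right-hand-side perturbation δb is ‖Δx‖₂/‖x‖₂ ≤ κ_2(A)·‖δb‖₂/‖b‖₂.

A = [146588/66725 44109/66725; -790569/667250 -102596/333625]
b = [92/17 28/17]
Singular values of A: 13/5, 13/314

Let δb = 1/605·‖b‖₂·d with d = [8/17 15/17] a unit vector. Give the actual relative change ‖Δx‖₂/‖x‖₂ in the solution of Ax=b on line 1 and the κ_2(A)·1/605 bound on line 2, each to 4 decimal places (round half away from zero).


largest singular value 13/5, smallest 13/314
κ = σ_max/σ_min = (13/5)/(13/314) = 62.8000
perturbation bound = 62.8000·1/605 = 0.1038
solve Ax = b  →  x = [-25.5754 93.1815]
2-norm of b is 5.6569; of x, 96.6276
with δb = [0.0044 0.0083], A·Δx = δb → ‖Δx‖ = 0.2258
dividing the unrounded norms, ‖Δx‖/‖x‖ = 0.0023
so the bound overstates the realised error by a factor of ≈ 44.4119 (computed from the unrounded values)

0.0023
0.1038


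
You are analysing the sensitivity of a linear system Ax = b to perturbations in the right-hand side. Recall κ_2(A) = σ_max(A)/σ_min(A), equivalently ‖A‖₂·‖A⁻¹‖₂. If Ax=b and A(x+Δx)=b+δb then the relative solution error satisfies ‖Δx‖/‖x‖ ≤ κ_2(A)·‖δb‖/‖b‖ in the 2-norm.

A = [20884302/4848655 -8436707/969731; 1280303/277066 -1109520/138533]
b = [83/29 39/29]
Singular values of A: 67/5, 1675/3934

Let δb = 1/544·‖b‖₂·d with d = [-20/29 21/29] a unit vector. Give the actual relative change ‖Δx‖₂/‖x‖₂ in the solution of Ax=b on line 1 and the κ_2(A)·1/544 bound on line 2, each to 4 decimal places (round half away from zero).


σ_max = 67/5, σ_min = 1675/3934
κ_2(A) = (67/5) / (1675/3934) = 31.4720
perturbation bound = 31.4720·1/544 = 0.0579
solve Ax = b  →  x = [-1.9670 -1.3028]
2-norm of b is 3.1623; of x, 2.3593
Δx = A⁻¹·δb where δb = 1/544·3.1623·d; ‖Δx‖ = 0.0137
realised ‖Δx‖/‖x‖ = 0.0058
so the bound overstates the realised error by a factor of ≈ 9.9974 (computed from the unrounded values)

0.0058
0.0579


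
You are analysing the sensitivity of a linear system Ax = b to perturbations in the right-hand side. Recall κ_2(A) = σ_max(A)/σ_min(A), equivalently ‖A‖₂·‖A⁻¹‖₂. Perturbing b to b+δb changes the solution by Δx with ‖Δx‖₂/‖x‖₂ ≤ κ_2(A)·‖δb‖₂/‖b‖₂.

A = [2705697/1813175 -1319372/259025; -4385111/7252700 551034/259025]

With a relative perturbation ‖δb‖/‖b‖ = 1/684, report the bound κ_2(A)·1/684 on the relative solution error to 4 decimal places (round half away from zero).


0.5098

AᵀA = [161375075237/62250482000 -9879070239/1111615750; -9879070239/1111615750 2419385732/79401125]; tr = 16465387913/498003856, det = 279841/31125241
eigenvalues of AᵀA: λ = (tr ± √(tr²−4·det))/2 = 529/16, 8464/31125241
κ = σ_max/σ_min = (23/4)/(92/5579) = 348.6875
κ_2(A)·‖δb‖/‖b‖ = 0.5098


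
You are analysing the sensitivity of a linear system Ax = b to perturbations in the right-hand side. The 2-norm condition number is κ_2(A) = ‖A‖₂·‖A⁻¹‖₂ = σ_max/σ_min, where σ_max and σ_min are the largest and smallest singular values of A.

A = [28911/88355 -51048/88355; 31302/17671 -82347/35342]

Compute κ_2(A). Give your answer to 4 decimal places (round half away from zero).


34.4800

M = AᵀA = [15069141/4644025 -20045313/4644025; -20045313/4644025 107048961/18576100]. tr(M)=6693021/743044, det(M)=50625/743044
solving λ² − 6693021/743044·λ + 50625/743044 = 0 gives λ = 9, 5625/743044
κ_2(A) = √(λ_max/λ_min) = √(9 / (5625/743044)) = 34.4800


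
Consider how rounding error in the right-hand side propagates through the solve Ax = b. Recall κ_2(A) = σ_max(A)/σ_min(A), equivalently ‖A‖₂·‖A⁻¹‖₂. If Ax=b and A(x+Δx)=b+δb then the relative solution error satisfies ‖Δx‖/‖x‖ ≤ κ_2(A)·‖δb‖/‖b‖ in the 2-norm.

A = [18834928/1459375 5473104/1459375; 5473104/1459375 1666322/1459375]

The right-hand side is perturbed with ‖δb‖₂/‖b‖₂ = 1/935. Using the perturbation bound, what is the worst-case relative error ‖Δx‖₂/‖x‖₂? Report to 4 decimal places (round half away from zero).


M = AᵀA = [615535008256/3407640625 179528757408/3407640625; 179528757408/3407640625 52370394244/3407640625]. tr(M)=1068648644/5452225, det(M)=2458624/5452225
eigenvalues of AᵀA: λ = (tr ± √(tr²−4·det))/2 = 196, 12544/5452225
κ = σ_max/σ_min = 14/(112/2335) = 291.8750
κ_2(A)·‖δb‖/‖b‖ = 0.3122

0.3122


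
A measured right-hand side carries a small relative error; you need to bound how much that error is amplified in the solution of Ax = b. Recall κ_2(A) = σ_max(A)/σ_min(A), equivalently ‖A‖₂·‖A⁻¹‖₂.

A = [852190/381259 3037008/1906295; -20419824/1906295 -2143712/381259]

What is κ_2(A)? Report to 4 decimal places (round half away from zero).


AᵀA = [258848844196/2161785025 27580207968/432357005; 27580207968/432357005 73831615744/2161785025]; tr = 230228692/1496045, det = 3782742016/187005625
λ_max, λ_min = (230228692/1496045 ± √1320603943677310224/55953766050625)/2 = 3844/25, 984064/7480225
κ = σ_max/σ_min = (62/5)/(992/2735) = 34.1875

34.1875


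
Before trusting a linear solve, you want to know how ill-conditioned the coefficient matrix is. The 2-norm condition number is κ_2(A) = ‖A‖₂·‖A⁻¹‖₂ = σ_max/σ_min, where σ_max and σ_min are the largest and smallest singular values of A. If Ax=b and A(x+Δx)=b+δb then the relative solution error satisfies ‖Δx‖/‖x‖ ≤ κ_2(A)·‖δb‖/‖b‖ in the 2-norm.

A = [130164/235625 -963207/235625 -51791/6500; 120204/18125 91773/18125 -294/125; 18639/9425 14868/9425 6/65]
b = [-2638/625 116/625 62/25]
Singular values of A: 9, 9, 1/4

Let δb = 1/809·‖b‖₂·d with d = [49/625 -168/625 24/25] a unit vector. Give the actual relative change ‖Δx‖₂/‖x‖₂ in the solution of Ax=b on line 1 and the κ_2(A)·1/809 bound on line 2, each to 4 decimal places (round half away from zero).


from the listed singular values, σ₁ = 9, σ_n = 1/4
κ_2(A) = 9 / (1/4) = 36.0000
bound on ‖Δx‖/‖x‖: κ·ε = 36.0000·1/809 = 0.0445
solve Ax = b  →  x = [5.1359 -5.0704 3.4872]
‖b‖₂ = 4.8990 and ‖x‖₂ = 8.0154
δb = ε·‖b‖·d = [0.0005 -0.0016 0.0058]; solving A·Δx = δb gives ‖Δx‖ = 0.0242
relative error = 0.0030
so the bound overstates the realised error by a factor of ≈ 14.7253 (computed from the unrounded values)

0.0030
0.0445


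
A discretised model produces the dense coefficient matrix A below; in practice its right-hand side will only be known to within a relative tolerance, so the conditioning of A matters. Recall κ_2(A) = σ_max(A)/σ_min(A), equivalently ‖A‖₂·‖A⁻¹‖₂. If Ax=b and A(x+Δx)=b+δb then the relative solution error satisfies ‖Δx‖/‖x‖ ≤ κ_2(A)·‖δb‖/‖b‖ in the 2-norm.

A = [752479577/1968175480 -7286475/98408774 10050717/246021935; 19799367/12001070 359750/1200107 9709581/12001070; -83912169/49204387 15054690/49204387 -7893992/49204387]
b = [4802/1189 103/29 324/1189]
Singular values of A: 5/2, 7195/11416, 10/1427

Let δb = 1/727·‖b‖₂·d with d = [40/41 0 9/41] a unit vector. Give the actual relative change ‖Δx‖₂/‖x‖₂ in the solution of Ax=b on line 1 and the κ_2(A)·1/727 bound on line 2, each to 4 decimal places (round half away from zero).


largest singular value 5/2, smallest 10/1427
κ_2(A) = (5/2) / (10/1427) = 356.7500
κ_2(A)·‖δb‖/‖b‖ = 0.4907
solve Ax = b  →  x = [-109.7149 -411.1494 380.4510]
‖b‖₂ = 5.3852 and ‖x‖₂ = 570.8101
re-solving with b+δb shifts x by Δx of norm 1.0570
realised ‖Δx‖/‖x‖ = 0.0019
realised/bound (from unrounded values) ≈ 0.0038

0.0019
0.4907


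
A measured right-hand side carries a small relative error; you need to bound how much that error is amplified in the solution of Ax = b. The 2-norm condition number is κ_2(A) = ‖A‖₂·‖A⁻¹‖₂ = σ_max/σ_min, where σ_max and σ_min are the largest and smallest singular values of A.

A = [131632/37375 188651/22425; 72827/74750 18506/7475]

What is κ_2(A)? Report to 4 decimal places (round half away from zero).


M = AᵀA = [119378729/8940100 42966581/1341015; 42966581/1341015 61874317/804609]. tr(M)=42969469/476100, det(M)=130321/476100
eigenvalues of AᵀA: λ = (tr ± √(tr²−4·det))/2 = 361/4, 361/119025
κ_2(A) = √(λ_max/λ_min) = √((361/4) / (361/119025)) = 172.5000

172.5000


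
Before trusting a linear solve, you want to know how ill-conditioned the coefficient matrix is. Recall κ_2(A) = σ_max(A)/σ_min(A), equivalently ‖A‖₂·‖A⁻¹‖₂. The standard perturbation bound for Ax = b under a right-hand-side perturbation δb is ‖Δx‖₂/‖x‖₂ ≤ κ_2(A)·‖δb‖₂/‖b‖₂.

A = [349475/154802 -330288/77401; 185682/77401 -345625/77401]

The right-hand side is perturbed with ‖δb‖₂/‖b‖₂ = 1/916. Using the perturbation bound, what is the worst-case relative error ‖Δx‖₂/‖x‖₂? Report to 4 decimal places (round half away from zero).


AᵀA = [309208081/28494244 -144934650/7123561; -144934650/7123561 271756009/7123561]; tr = 4831253/98596, det = 2401/98596
solving λ² − 4831253/98596·λ + 2401/98596 = 0 gives λ = 49, 49/98596
σ_max=√49=7, σ_min=√(49/98596)=(7/314) → κ = 314.0000
bound on ‖Δx‖/‖x‖: κ·ε = 314.0000·1/916 = 0.3428

0.3428


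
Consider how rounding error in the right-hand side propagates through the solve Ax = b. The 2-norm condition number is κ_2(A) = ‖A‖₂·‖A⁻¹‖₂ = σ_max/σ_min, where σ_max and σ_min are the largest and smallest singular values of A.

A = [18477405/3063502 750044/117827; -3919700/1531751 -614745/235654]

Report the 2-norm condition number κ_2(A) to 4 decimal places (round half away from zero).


AᵀA = [2383850224225/55532807716 625710874320/13883201929; 625710874320/13883201929 2628175422769/55532807716]; tr = 2979801217/33015938, det = 81450625/264127504
eigenvalues of AᵀA: λ = (tr ± √(tr²−4·det))/2 = 361/4, 225625/66031876
κ_2(A) = √(λ_max/λ_min) = √((361/4) / (225625/66031876)) = 162.5200

162.5200


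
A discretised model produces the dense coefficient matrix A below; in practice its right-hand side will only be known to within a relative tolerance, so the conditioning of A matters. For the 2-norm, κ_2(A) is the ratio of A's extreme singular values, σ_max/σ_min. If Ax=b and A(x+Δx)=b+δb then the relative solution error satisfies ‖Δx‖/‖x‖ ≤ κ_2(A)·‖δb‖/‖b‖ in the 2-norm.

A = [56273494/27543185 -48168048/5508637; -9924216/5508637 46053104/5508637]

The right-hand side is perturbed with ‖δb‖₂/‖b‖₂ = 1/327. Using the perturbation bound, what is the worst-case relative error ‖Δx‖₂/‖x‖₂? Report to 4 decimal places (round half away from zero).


0.3542

AᵀA = [6693172065796/902053555225 -5940296216352/180410711045; -5940296216352/180410711045 5280676856320/36082142209]; tr = 82516414916/536617225, det = 945685504/536617225
char-poly roots: 3844/25 and 246016/21464689
κ = σ_max/σ_min = (62/5)/(496/4633) = 115.8250
worst-case relative error ≤ 115.8250 × 1/327 = 0.3542


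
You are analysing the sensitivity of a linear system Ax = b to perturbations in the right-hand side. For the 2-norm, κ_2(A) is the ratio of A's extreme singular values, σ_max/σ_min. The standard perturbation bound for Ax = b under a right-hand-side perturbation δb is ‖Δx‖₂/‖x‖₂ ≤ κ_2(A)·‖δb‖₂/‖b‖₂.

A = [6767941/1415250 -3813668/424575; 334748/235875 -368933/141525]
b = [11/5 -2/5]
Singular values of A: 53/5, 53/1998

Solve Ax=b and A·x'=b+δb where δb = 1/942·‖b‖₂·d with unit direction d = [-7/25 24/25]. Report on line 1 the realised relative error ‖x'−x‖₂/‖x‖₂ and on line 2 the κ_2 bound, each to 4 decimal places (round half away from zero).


0.0024
0.4242

σ_max = 53/5, σ_min = 53/1998
κ = σ_max/σ_min = (53/5)/(53/1998) = 399.6000
worst-case relative error ≤ 399.6000 × 1/942 = 0.4242
solve Ax = b  →  x = [-33.1743 -17.9068]
‖b‖ = 2.2361, ‖x‖ = 37.6986
Δx = A⁻¹·δb where δb = 1/942·2.2361·d; ‖Δx‖ = 0.0895
realised ‖Δx‖/‖x‖ = 0.0024
so the bound overstates the realised error by a factor of ≈ 178.7088 (computed from the unrounded values)


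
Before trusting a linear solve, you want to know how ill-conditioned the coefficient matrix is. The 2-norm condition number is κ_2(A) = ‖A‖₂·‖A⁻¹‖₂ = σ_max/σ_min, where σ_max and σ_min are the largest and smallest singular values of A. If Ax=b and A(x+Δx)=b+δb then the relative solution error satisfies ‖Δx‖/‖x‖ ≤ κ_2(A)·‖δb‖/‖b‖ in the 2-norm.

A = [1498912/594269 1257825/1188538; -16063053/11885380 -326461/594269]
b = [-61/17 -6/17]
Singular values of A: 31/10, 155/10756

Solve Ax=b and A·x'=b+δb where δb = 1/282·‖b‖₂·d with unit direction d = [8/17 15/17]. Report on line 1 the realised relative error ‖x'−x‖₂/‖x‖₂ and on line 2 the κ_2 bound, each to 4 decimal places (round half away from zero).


0.0064
0.7628

from the listed singular values, σ₁ = 31/10, σ_n = 155/10756
κ_2(A) = (31/10) / (155/10756) = 215.1200
worst-case relative error ≤ 215.1200 × 1/282 = 0.7628
solve Ax = b  →  x = [52.4864 -128.4834]
‖b‖ = 3.6056, ‖x‖ = 138.7905
with δb = [0.0060 0.0113], A·Δx = δb → ‖Δx‖ = 0.8872
dividing the unrounded norms, ‖Δx‖/‖x‖ = 0.0064
tightness: 0.0064 against a bound of 0.7628 (unrounded ratio ≈ 0.0084)


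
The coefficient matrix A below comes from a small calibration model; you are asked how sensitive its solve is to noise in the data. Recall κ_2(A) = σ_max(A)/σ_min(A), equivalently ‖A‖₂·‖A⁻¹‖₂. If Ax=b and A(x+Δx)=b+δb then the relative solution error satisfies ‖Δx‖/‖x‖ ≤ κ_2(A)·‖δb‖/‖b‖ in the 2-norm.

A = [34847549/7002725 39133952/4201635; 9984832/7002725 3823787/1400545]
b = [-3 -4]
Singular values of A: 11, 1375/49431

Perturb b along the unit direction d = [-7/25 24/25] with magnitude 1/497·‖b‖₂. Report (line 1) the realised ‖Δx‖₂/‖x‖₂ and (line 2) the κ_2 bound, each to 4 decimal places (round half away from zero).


σ_max = 11, σ_min = 1375/49431
κ_2(A) = 11 / (1375/49431) = 395.4480
κ_2(A)·‖δb‖/‖b‖ = 0.7957
solve Ax = b  →  x = [94.9902 -51.0735]
‖b‖₂ = 5.0000 and ‖x‖₂ = 107.8501
Δx = A⁻¹·δb where δb = 1/497·5.0000·d; ‖Δx‖ = 0.3617
realised ‖Δx‖/‖x‖ = 0.0034
realised/bound (from unrounded values) ≈ 0.0042

0.0034
0.7957


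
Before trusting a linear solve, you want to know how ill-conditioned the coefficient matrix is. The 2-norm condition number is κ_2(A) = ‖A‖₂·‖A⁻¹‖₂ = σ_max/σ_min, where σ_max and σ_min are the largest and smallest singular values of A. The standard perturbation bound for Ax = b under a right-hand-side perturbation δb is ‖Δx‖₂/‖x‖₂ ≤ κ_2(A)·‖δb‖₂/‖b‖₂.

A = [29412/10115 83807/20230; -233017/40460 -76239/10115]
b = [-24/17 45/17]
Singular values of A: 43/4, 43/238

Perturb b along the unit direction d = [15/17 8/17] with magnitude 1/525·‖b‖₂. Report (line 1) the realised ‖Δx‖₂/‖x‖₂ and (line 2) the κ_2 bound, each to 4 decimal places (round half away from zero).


σ_max = 43/4, σ_min = 43/238
κ = σ_max/σ_min = (43/4)/(43/238) = 59.5000
worst-case relative error ≤ 59.5000 × 1/525 = 0.1133
solve Ax = b  →  x = [-0.1674 -0.2233]
2-norm of b is 3.0000; of x, 0.2791
re-solving with b+δb shifts x by Δx of norm 0.0316
relative error = 0.1133
so the bound is sharp here: realised error equals the bound

0.1133
0.1133


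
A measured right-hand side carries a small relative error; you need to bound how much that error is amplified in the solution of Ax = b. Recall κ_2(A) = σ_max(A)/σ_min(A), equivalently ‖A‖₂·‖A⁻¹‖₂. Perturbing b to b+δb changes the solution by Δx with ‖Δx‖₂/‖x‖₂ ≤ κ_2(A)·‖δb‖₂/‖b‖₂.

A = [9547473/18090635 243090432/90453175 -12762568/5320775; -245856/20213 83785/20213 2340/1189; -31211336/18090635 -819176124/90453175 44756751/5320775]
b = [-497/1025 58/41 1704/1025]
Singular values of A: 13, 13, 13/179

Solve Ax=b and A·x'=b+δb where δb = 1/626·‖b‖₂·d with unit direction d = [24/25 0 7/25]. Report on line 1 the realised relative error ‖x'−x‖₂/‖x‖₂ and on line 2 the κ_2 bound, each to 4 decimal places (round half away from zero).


σ_max = 13, σ_min = 13/179
κ = σ_max/σ_min = 13/(13/179) = 179.0000
worst-case relative error ≤ 179.0000 × 1/626 = 0.2859
solve Ax = b  →  x = [-0.1203 -0.0621 0.1061]
‖b‖ = 2.2361, ‖x‖ = 0.1720
with δb = [0.0034 0.0000 0.0010], A·Δx = δb → ‖Δx‖ = 0.0492
relative error = 0.2859
so the bound is sharp here: realised error equals the bound

0.2859
0.2859


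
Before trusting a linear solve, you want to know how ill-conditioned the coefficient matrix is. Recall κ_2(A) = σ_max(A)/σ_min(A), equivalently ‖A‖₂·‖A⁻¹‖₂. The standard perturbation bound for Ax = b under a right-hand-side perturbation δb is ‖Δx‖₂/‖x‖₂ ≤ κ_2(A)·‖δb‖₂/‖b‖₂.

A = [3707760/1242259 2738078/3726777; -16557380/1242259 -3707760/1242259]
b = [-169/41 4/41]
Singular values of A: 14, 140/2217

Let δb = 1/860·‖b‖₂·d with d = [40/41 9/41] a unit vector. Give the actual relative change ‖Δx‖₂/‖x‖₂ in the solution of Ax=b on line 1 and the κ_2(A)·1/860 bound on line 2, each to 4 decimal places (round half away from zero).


0.0012
0.2578

largest singular value 14, smallest 140/2217
condition number: 14 ÷ (140/2217) = 221.7000
perturbation bound = 221.7000·1/860 = 0.2578
solve Ax = b  →  x = [13.8348 -61.8136]
2-norm of b is 4.1231; of x, 63.3429
with δb = [0.0047 0.0011], A·Δx = δb → ‖Δx‖ = 0.0759
realised ‖Δx‖/‖x‖ = 0.0012
realised/bound (from unrounded values) ≈ 0.0046


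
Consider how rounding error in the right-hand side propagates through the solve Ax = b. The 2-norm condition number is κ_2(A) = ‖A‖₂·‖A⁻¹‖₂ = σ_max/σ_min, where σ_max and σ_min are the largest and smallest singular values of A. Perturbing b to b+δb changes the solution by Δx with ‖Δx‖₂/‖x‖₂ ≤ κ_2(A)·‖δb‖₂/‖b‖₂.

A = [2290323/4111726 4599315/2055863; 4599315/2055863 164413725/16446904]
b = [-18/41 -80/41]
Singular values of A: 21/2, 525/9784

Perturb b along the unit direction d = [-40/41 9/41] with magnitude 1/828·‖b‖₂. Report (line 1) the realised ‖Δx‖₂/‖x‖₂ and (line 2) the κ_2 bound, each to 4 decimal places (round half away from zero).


0.2363
0.2363

from the listed singular values, σ₁ = 21/2, σ_n = 525/9784
κ_2(A) = (21/2) / (525/9784) = 195.6800
bound on ‖Δx‖/‖x‖: κ·ε = 195.6800·1/828 = 0.2363
solve Ax = b  →  x = [-0.0418 -0.1858]
2-norm of b is 2.0000; of x, 0.1905
Δx = A⁻¹·δb where δb = 1/828·2.0000·d; ‖Δx‖ = 0.0450
realised ‖Δx‖/‖x‖ = 0.2363
realised/bound = 1 exactly: the bound is attained for this b and d


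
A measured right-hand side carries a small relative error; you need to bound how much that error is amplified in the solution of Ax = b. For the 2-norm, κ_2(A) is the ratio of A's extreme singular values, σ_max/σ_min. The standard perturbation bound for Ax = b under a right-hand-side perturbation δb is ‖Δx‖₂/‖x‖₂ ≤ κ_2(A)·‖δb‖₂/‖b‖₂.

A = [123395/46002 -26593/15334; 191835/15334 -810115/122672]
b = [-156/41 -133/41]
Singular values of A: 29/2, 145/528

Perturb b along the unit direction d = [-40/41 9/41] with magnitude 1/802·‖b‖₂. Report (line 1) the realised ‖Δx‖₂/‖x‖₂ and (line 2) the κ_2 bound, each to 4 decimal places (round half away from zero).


0.0021
0.0658

from the listed singular values, σ₁ = 29/2, σ_n = 145/528
κ = σ_max/σ_min = (29/2)/(145/528) = 52.8000
κ_2(A)·‖δb‖/‖b‖ = 0.0658
solve Ax = b  →  x = [4.8974 9.7688]
‖b‖ = 5.0000, ‖x‖ = 10.9276
with δb = [-0.0061 0.0014], A·Δx = δb → ‖Δx‖ = 0.0227
dividing the unrounded norms, ‖Δx‖/‖x‖ = 0.0021
realised/bound (from unrounded values) ≈ 0.0316


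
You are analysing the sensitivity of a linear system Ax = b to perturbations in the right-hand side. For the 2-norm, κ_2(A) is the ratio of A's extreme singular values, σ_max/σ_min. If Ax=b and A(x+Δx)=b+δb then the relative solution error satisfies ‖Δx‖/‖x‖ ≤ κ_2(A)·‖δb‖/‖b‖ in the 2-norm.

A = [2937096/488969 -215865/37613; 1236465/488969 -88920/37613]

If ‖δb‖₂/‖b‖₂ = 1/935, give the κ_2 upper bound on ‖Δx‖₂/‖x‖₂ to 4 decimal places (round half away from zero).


0.2774

form AᵀA = [60090997689/1414737769 -57227899680/1414737769; -57227899680/1414737769 54504464625/1414737769] with trace 136260954/1682209 and determinant 164025/1682209
λ_max, λ_min = (136260954/1682209 ± √18565943887665216/2829827119681)/2 = 81, 2025/1682209
σ_max=√81=9, σ_min=√(2025/1682209)=(45/1297) → κ = 259.4000
perturbation bound = 259.4000·1/935 = 0.2774


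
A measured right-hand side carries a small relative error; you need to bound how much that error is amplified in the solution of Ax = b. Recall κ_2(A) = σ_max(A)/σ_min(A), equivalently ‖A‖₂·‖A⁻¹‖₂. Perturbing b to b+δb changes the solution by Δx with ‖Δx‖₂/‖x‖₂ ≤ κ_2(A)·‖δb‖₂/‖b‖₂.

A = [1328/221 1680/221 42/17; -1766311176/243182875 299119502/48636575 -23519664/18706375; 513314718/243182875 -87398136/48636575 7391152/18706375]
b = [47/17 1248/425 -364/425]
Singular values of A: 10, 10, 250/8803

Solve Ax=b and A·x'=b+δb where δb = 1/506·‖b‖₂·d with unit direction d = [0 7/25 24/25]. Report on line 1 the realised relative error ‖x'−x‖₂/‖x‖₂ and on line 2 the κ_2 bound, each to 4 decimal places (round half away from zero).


from the listed singular values, σ₁ = 10, σ_n = 250/8803
κ = σ_max/σ_min = 10/(250/8803) = 352.1200
worst-case relative error ≤ 352.1200 × 1/506 = 0.6959
solve Ax = b  →  x = [-0.0652 0.4062 0.0280]
2-norm of b is 4.1231; of x, 0.4123
with δb = [0.0000 0.0023 0.0078], A·Δx = δb → ‖Δx‖ = 0.2869
relative error = 0.6959
tightness: 0.6959 against a bound of 0.6959; the bound is attained (ratio 1)

0.6959
0.6959


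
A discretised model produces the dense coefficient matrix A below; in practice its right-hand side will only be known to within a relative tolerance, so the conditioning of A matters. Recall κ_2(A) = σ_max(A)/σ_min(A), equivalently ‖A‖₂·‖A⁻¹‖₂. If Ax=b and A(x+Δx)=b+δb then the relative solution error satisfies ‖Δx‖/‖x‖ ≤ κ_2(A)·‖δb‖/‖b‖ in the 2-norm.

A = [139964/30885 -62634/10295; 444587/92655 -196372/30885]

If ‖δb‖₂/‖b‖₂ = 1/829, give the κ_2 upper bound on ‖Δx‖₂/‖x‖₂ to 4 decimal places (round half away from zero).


0.3854

M = AᵀA = [444669313/10208025 -197625428/3402675; -197625428/3402675 87834868/1134225]. tr(M)=49407325/408321, det(M)=58564/408321
char-poly roots: 121 and 484/408321
σ_max=√121=11, σ_min=√(484/408321)=(22/639) → κ = 319.5000
κ_2(A)·‖δb‖/‖b‖ = 0.3854


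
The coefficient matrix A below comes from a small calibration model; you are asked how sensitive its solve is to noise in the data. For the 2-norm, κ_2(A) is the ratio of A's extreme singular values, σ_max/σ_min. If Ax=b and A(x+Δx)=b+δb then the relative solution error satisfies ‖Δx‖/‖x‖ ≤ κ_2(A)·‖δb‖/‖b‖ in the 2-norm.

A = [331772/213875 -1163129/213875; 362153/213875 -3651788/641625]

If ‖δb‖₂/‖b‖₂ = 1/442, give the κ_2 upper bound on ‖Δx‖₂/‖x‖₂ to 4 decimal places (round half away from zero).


0.4005

form AᵀA = [286834073/54390625 -2949092608/163171875; -2949092608/163171875 30334574593/489515625] with trace 10533146/156645 and determinant 2825761/19580625
solving λ² − 10533146/156645·λ + 2825761/19580625 = 0 gives λ = 1681/25, 1681/783225
κ = σ_max/σ_min = (41/5)/(41/885) = 177.0000
κ_2(A)·‖δb‖/‖b‖ = 0.4005


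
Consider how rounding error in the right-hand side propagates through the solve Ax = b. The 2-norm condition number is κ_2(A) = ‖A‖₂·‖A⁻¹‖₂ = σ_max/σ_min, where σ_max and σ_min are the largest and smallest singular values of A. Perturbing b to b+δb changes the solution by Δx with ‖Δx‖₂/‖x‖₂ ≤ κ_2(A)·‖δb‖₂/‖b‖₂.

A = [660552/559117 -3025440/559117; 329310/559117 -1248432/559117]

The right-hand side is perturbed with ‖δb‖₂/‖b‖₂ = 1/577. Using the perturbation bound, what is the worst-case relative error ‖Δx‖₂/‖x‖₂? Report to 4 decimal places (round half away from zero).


0.1136

M = AᵀA = [3223514916/1849774081 -14257879200/1849774081; -14257879200/1849774081 63383844096/1849774081]. tr(M)=39623652/1100401, det(M)=331776/1100401
solving λ² − 39623652/1100401·λ + 331776/1100401 = 0 gives λ = 36, 9216/1100401
σ_max=√36=6, σ_min=√(9216/1100401)=(96/1049) → κ = 65.5625
bound on ‖Δx‖/‖x‖: κ·ε = 65.5625·1/577 = 0.1136


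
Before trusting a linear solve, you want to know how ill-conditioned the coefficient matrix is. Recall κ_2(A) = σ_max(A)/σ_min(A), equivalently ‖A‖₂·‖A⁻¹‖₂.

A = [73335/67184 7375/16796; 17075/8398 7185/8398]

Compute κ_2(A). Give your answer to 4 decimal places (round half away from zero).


152.0000

AᵀA = [83175025/15618304 8663625/3904576; 8663625/3904576 902725/976144]; tr = 577625/92416, det = 625/369664
eigenvalues of AᵀA: λ = (tr ± √(tr²−4·det))/2 = 25/4, 25/92416
κ = σ_max/σ_min = (5/2)/(5/304) = 152.0000


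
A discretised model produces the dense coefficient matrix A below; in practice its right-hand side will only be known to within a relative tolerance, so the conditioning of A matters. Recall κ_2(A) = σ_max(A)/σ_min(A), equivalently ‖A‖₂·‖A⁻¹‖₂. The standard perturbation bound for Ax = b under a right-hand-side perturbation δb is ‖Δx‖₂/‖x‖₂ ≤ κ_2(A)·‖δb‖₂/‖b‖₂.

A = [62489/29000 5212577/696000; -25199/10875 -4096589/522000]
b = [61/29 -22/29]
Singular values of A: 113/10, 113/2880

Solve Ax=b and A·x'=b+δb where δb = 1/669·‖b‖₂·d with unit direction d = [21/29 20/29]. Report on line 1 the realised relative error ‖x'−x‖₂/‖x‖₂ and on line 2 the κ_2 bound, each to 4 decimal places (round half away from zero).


0.0033
0.4305

from the listed singular values, σ₁ = 113/10, σ_n = 113/2880
κ = σ_max/σ_min = (113/10)/(113/2880) = 288.0000
κ_2(A)·‖δb‖/‖b‖ = 0.4305
solve Ax = b  →  x = [-24.4177 7.3062]
‖b‖ = 2.2361, ‖x‖ = 25.4873
with δb = [0.0024 0.0023], A·Δx = δb → ‖Δx‖ = 0.0852
realised ‖Δx‖/‖x‖ = 0.0033
realised/bound (from unrounded values) ≈ 0.0078


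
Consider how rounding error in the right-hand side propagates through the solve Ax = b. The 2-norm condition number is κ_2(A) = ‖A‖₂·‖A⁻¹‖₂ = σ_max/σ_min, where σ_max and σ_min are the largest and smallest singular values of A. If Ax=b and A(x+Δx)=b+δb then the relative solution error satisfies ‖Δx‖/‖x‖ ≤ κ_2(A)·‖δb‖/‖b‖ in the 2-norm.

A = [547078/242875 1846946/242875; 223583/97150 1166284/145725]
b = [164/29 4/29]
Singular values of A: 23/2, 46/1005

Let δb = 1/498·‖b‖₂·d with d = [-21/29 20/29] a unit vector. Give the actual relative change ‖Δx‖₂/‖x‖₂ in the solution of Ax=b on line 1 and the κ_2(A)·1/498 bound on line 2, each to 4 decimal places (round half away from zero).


0.0028
0.5045

from the listed singular values, σ₁ = 23/2, σ_n = 46/1005
κ = σ_max/σ_min = (23/2)/(46/1005) = 251.2500
perturbation bound = 251.2500·1/498 = 0.5045
solve Ax = b  →  x = [83.9930 -24.1357]
‖b‖ = 5.6569, ‖x‖ = 87.3920
with δb = [-0.0082 0.0078], A·Δx = δb → ‖Δx‖ = 0.2482
relative error = 0.0028
realised/bound (from unrounded values) ≈ 0.0056


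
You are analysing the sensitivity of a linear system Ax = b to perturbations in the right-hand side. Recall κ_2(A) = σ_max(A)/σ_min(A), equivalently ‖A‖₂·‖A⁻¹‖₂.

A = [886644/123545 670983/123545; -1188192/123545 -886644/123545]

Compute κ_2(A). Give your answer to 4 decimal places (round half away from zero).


AᵀA = [87917512464/610534681 65937054348/610534681; 65937054348/610534681 49454230761/610534681]; tr = 137371743225/610534681, det = 324000000/610534681
solving λ² − 137371743225/610534681·λ + 324000000/610534681 = 0 gives λ = 225, 1440000/610534681
so κ_2 = √(225 / (1440000/610534681)) = 308.8625

308.8625


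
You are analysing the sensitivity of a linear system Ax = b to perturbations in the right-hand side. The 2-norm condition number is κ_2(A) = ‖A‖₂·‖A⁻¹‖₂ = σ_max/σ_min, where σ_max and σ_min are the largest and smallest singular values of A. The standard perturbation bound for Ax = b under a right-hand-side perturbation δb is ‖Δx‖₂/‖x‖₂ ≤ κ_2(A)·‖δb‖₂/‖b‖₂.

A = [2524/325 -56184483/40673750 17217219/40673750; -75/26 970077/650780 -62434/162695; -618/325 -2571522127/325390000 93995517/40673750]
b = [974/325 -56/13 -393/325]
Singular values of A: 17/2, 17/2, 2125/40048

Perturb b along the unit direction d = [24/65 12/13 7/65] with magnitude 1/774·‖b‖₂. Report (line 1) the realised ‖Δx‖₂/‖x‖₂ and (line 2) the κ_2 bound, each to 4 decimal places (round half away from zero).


from the listed singular values, σ₁ = 17/2, σ_n = 2125/40048
condition number: (17/2) ÷ (2125/40048) = 160.1920
bound on ‖Δx‖/‖x‖: κ·ε = 160.1920·1/774 = 0.2070
solve Ax = b  →  x = [0.5260 -15.8440 -54.2729]
2-norm of b is 5.3852; of x, 56.5408
δb = ε·‖b‖·d = [0.0026 0.0064 0.0007]; solving A·Δx = δb gives ‖Δx‖ = 0.1311
dividing the unrounded norms, ‖Δx‖/‖x‖ = 0.0023
so the bound overstates the realised error by a factor of ≈ 89.2446 (computed from the unrounded values)

0.0023
0.2070


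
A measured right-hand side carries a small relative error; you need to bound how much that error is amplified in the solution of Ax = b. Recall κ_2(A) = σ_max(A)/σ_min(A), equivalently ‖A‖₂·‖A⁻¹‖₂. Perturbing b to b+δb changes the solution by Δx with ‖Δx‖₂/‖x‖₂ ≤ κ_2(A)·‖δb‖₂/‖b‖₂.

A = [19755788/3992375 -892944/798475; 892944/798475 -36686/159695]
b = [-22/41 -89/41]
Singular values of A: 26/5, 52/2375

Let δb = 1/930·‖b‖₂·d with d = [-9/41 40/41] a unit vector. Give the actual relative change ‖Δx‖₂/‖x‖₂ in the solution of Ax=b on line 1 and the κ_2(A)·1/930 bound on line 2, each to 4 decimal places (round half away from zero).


from the listed singular values, σ₁ = 26/5, σ_n = 52/2375
κ_2(A) = (26/5) / (52/2375) = 237.5000
perturbation bound = 237.5000·1/930 = 0.2554
solve Ax = b  →  x = [-20.2392 -89.0760]
2-norm of b is 2.2361; of x, 91.3464
with δb = [-0.0005 0.0023], A·Δx = δb → ‖Δx‖ = 0.1098
dividing the unrounded norms, ‖Δx‖/‖x‖ = 0.0012
so the bound overstates the realised error by a factor of ≈ 212.4269 (computed from the unrounded values)

0.0012
0.2554


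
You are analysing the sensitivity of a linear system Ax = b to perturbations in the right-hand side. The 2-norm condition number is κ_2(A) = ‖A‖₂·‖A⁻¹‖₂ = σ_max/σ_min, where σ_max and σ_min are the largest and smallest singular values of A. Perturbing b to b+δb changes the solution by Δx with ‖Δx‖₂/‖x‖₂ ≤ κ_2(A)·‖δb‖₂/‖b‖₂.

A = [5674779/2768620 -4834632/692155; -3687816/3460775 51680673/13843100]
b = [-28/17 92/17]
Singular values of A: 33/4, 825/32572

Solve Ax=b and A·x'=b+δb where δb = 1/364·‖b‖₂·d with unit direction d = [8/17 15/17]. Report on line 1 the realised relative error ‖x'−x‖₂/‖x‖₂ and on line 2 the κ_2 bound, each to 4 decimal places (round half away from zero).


from the listed singular values, σ₁ = 33/4, σ_n = 825/32572
condition number: (33/4) ÷ (825/32572) = 325.7200
worst-case relative error ≤ 325.7200 × 1/364 = 0.8948
solve Ax = b  →  x = [151.4721 44.6844]
‖b‖ = 5.6569, ‖x‖ = 157.9256
with δb = [0.0073 0.0137], A·Δx = δb → ‖Δx‖ = 0.6136
relative error = 0.0039
so the bound overstates the realised error by a factor of ≈ 230.3199 (computed from the unrounded values)

0.0039
0.8948


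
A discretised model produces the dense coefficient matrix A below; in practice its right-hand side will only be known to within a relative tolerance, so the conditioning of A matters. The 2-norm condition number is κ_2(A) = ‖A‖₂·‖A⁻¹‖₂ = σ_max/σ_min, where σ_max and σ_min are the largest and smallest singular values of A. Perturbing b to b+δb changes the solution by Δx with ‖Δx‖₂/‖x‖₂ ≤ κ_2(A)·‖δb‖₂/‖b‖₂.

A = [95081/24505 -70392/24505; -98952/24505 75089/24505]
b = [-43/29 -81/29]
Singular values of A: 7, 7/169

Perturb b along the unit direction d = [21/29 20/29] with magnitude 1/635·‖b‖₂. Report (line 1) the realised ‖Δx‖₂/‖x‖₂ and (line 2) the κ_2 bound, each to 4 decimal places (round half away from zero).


largest singular value 7, smallest 7/169
κ = σ_max/σ_min = 7/(7/169) = 169.0000
perturbation bound = 169.0000·1/635 = 0.2661
solve Ax = b  →  x = [-43.3429 -58.0286]
2-norm of b is 3.1623; of x, 72.4287
re-solving with b+δb shifts x by Δx of norm 0.1202
realised ‖Δx‖/‖x‖ = 0.0017
so the bound overstates the realised error by a factor of ≈ 160.3278 (computed from the unrounded values)

0.0017
0.2661


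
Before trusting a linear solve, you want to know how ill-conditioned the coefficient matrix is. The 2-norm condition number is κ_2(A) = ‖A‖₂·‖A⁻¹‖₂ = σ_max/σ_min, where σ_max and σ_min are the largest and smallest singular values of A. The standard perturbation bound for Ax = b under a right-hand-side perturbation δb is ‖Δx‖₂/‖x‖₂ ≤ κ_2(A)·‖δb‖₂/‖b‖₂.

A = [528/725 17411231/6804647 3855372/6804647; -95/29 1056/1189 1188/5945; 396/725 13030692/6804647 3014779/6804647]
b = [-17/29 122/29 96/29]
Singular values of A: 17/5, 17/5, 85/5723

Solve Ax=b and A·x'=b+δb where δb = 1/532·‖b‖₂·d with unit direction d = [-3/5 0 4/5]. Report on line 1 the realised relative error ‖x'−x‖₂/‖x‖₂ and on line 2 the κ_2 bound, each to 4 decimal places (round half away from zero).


0.0034
0.4303

from the listed singular values, σ₁ = 17/5, σ_n = 85/5723
condition number: (17/5) ÷ (85/5723) = 228.9200
bound on ‖Δx‖/‖x‖: κ·ε = 228.9200·1/532 = 0.4303
solve Ax = b  →  x = [-1.0727 -43.5962 197.2288]
‖b‖ = 5.3852, ‖x‖ = 201.9925
with δb = [-0.0061 0.0000 0.0081], A·Δx = δb → ‖Δx‖ = 0.6815
realised ‖Δx‖/‖x‖ = 0.0034
tightness: 0.0034 against a bound of 0.4303 (unrounded ratio ≈ 0.0078)


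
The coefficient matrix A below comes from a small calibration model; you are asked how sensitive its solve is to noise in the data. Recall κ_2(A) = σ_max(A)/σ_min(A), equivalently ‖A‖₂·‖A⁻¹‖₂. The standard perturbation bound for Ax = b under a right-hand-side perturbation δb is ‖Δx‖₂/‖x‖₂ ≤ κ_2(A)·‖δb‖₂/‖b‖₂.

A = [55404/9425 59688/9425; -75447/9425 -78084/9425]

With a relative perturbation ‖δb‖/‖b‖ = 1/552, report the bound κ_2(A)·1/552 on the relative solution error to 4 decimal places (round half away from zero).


M = AᵀA = [350474121/3553225 14717052/142129; 14717052/142129 386390736/3553225]. tr(M)=876177/4225, det(M)=419904/105625
λ_max, λ_min = (876177/4225 ± √30696091209/714025)/2 = 5184/25, 81/4225
so κ_2 = √((5184/25) / (81/4225)) = 104.0000
κ_2(A)·‖δb‖/‖b‖ = 0.1884

0.1884


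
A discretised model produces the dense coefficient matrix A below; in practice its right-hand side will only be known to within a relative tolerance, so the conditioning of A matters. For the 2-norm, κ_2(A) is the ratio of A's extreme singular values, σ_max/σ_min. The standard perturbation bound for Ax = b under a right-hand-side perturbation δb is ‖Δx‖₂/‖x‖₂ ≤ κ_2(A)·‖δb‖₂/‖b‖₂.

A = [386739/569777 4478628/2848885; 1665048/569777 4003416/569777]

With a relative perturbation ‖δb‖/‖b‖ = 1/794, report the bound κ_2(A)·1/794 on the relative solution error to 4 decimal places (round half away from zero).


AᵀA = [1738222425/193126609 20857500972/965633045; 20857500972/965633045 250292445264/4828165225]; tr = 1738153881/28569025, det = 876096/28569025
char-poly roots: 1521/25 and 576/1142761
κ = σ_max/σ_min = (39/5)/(24/1069) = 347.4250
κ_2(A)·‖δb‖/‖b‖ = 0.4376

0.4376


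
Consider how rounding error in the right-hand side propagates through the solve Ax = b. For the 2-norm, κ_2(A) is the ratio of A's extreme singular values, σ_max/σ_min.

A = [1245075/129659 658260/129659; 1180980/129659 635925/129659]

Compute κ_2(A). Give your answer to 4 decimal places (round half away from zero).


AᵀA = [3501695025/19989841 1867536000/19989841; 1867536000/19989841 996084225/19989841]; tr = 15563250/69169, det = 50625/69169
eigenvalues of AᵀA: λ = (tr ± √(tr²−4·det))/2 = 225, 225/69169
κ_2(A) = √(λ_max/λ_min) = √(225 / (225/69169)) = 263.0000

263.0000


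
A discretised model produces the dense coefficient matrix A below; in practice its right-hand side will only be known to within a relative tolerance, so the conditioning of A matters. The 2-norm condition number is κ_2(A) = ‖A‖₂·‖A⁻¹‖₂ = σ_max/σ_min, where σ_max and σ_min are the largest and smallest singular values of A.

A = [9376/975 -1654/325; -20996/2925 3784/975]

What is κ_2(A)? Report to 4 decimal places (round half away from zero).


234.0000

form AᵀA = [49280656/342225 -350432/4563; -350432/4563 1557604/38025] with trace 63299092/342225 and determinant 5345344/8555625
char-poly roots: 4624/25 and 1156/342225
κ_2(A) = √(λ_max/λ_min) = √((4624/25) / (1156/342225)) = 234.0000


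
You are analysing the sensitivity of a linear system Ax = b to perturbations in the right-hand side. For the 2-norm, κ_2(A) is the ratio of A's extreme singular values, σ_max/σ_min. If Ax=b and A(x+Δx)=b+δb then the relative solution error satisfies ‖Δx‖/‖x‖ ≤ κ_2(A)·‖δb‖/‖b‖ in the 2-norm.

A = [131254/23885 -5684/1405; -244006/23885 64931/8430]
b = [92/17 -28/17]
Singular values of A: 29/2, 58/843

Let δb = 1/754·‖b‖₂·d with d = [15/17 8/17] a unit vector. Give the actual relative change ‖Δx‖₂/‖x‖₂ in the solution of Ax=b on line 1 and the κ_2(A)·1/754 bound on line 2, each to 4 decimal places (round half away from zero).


σ_max = 29/2, σ_min = 58/843
κ = σ_max/σ_min = (29/2)/(58/843) = 210.7500
worst-case relative error ≤ 210.7500 × 1/754 = 0.2795
solve Ax = b  →  x = [35.1034 46.3448]
2-norm of b is 5.6569; of x, 58.1386
δb = ε·‖b‖·d = [0.0066 0.0035]; solving A·Δx = δb gives ‖Δx‖ = 0.1090
relative error = 0.0019
realised/bound (from unrounded values) ≈ 0.0067

0.0019
0.2795
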